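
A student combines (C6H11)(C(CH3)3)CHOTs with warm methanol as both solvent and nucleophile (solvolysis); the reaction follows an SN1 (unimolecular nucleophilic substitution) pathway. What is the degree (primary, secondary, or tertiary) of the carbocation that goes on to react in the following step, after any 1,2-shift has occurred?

Step 1: Unassisted departure of TsO⁻ (taking the C–O bonding pair) generates a secondary carbocation.
Step 2: A hydride (H with its bonding pair) migrates from the adjacent cyclohexyl carbon to the cationic centre — a 1,2-hydride shift — upgrading the secondary cation to a tertiary one.
The cation rearranges from secondary to tertiary via a 1,2-hydride shift from the adjacent cyclohexyl carbon; the tertiary cation is what reacts next.

tertiary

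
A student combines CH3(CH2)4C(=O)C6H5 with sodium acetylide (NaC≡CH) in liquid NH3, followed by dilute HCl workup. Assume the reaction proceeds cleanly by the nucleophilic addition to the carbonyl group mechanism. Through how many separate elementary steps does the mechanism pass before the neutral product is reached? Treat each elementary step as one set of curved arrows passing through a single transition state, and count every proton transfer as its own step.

2

Step 1: HC≡C⁻ attacks the sp² carbonyl carbon; the C=O π bond breaks and the electrons end up as a lone pair on the alkoxide oxygen of the tetrahedral intermediate.
Step 2: Protonation of the alkoxide by dilute HCl workup furnishes a propargyl alcohol.
Total: 2 elementary steps.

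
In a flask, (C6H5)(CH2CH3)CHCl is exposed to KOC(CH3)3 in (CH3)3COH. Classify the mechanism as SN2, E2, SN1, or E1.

E2

Conditions: a strong/bulky base with a secondary substrate bearing a β-hydrogen.
These conditions are the textbook signature of the E2 pathway.
A strong (often hindered) base removes a β-H in concert with loss of the leaving group — bimolecular elimination.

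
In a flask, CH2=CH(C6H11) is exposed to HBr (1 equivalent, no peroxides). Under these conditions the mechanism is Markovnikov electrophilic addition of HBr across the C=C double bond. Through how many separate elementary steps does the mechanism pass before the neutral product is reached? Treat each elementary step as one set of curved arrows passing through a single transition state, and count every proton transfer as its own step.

Step 1: Protonation of the alkene by HBr: the π bond acts as the nucleophile and picks up H⁺, giving the more stable (Markovnikov) secondary carbocation. The H–Br bond breaks heterolytically, releasing Br⁻.
Step 2: A hydride (H with its bonding pair) migrates from the adjacent cyclohexyl carbon to the cationic centre — a 1,2-hydride shift — upgrading the secondary cation to a tertiary one.
Step 3: The Br⁻ anion donates a lone pair to the carbocation, forming the new C–Br σ-bond and giving the neutral alkyl halide.
Total: 3 elementary steps.

3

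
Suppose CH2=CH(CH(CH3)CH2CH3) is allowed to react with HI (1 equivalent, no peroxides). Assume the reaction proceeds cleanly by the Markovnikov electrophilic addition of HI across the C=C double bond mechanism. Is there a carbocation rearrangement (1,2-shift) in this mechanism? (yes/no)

yes

The first-formed carbocation is secondary.
The adjacent sec-butyl carbon already bears 2 other carbon substituents and has a hydrogen to migrate; after a 1,2-hydride shift from that carbon the positive charge sits on a tertiary centre.
Tertiary is more stable than secondary, so the shift occurs.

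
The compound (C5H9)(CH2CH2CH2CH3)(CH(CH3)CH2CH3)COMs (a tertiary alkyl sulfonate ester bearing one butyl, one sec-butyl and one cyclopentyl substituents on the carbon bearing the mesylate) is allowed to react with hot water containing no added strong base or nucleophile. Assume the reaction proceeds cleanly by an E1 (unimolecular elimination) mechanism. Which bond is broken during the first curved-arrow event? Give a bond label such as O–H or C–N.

C–O

Step 1: Unassisted departure of MsO⁻ (taking the C–O bonding pair) generates a tertiary carbocation.
The bond broken in this step is the C–O bond.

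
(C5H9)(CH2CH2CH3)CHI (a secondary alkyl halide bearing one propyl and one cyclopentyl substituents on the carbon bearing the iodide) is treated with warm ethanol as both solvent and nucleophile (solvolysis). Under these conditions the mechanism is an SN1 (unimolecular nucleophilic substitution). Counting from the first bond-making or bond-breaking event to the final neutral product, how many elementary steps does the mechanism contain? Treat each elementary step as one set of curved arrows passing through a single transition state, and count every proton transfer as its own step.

4

Step 1: Ionisation: the C–I σ-bond cleaves heterolytically; both bonding electrons depart with I⁻, leaving a secondary carbocation at the α-carbon.
Step 2: Carbocation rearrangement: a 1,2-hydride shift from the adjacent cyclopentyl carbon converts the initially-formed secondary cation into the more stable tertiary cation.
Step 3: A lone pair on the oxygen of CH3CH2OH attacks the carbocation, forming a new C–O σ-bond and an oxonium ion.
Step 4: Deprotonation of the oxonium oxygen by solvent ethanol yields the neutral ether.
Total: 4 elementary steps.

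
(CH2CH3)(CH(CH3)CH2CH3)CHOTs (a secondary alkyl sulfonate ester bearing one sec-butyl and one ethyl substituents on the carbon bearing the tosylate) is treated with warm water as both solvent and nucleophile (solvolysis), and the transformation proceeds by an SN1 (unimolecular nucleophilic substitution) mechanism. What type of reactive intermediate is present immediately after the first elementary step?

secondary carbocation

Step 1: The C–O bond breaks with both electrons going to the tosylate; TsO⁻ leaves and a secondary carbocation remains.
After step 1 the species present is a secondary carbocation.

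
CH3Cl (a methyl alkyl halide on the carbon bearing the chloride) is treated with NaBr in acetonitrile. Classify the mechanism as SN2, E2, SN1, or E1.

SN2

Conditions: a methyl substrate with a strong nucleophile in the polar aprotic solvent acetonitrile.
These conditions are the textbook signature of the SN2 pathway.
An unhindered substrate with a strong nucleophile in a polar aprotic solvent favours one-step backside displacement.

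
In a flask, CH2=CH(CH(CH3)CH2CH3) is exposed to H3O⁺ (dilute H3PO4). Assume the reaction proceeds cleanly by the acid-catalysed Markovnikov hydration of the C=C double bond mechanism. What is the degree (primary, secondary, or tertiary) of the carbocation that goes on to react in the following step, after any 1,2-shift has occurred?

Step 1: Electrophilic addition begins with the π(C=C) electrons forming a bond to the proton of H3O⁺. Following Markovnikov's rule, the resulting cation is secondary. H2O is released.
Step 2: Carbocation rearrangement: a 1,2-hydride shift from the adjacent sec-butyl carbon converts the initially-formed secondary cation into the more stable tertiary cation.
The cation rearranges from secondary to tertiary via a 1,2-hydride shift from the adjacent sec-butyl carbon; the tertiary cation is what reacts next.

tertiary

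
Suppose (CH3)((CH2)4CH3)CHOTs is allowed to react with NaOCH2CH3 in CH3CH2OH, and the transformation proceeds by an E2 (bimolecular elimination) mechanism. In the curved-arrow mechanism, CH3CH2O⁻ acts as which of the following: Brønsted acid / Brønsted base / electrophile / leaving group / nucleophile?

Step 1: In one step, CH3CH2O⁻ pulls off a β-proton, the C–O bond cleaves, and a C=C double bond forms between the α- and β-carbons (E2, anti elimination).
CH3CH2O⁻ accepts a proton in a proton-transfer step — a Brønsted base.

Brønsted base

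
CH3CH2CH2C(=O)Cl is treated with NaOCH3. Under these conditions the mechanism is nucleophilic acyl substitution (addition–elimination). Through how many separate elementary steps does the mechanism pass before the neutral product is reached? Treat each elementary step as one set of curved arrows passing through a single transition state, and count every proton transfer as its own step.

Step 1: Nucleophilic addition of CH3O⁻ to the acyl carbon breaks the π(C=O) bond and yields a tetrahedral, anionic intermediate.
Step 2: An oxygen lone pair re-forms the C=O π bond as the C–Cl σ-bond breaks; Cl⁻ is expelled.
Total: 2 elementary steps.

2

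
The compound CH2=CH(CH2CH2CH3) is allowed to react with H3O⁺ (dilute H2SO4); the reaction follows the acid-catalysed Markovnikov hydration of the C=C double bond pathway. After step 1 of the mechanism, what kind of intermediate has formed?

Step 1: Protonation of the alkene by H3O⁺: the π bond acts as the nucleophile and picks up H⁺, giving the more stable (Markovnikov) secondary carbocation. H2O is released.
After step 1 the species present is a secondary carbocation.

secondary carbocation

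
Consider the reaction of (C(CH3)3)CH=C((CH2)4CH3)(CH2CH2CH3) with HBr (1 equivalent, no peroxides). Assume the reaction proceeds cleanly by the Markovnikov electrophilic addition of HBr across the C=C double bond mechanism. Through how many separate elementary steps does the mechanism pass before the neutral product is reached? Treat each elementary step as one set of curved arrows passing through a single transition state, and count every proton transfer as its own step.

2

Step 1: The π electrons of the C=C bond attack a proton of HBr; Markovnikov addition places the new C–H on the less-substituted alkene carbon, so the positive charge ends up on the more-substituted carbon — a tertiary carbocation. The H–Br bond breaks heterolytically, releasing Br⁻.
(No 1,2-shift: no single shift to an adjacent carbon would give a more stable cation.)
Step 2: The Br⁻ anion donates a lone pair to the carbocation, forming the new C–Br σ-bond and giving the neutral alkyl halide.
Total: 2 elementary steps.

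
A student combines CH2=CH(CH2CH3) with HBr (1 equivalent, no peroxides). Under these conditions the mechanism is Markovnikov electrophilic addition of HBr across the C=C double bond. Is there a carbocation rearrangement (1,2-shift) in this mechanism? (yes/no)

The first-formed carbocation is secondary.
No single 1,2-shift to an adjacent carbon would produce a more-substituted cation than the one already present, so no rearrangement occurs.

no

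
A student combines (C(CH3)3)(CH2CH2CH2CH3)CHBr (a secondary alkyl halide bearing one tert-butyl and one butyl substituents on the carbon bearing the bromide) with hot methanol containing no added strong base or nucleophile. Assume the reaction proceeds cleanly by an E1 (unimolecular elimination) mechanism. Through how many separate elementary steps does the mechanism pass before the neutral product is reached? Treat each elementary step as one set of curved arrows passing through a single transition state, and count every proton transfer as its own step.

Step 1: The C–Br bond breaks with both electrons going to the bromide; Br⁻ leaves and a secondary carbocation remains.
Step 2: Carbocation rearrangement: a 1,2-methyl shift from the adjacent tert-butyl carbon converts the initially-formed secondary cation into the more stable tertiary cation.
Step 3: A weak base (a methanol molecule from the solvent) removes a proton from a carbon adjacent to the cationic centre; the electrons of that C–H bond become the new π(C=C) bond, giving the alkene.
Total: 3 elementary steps.

3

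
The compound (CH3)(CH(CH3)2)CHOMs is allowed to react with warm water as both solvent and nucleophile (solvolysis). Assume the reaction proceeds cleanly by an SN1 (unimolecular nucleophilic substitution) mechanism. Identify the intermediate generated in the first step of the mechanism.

secondary carbocation

Step 1: Ionisation: the C–O σ-bond cleaves heterolytically; both bonding electrons depart with MsO⁻, leaving a secondary carbocation at the α-carbon.
After step 1 the species present is a secondary carbocation.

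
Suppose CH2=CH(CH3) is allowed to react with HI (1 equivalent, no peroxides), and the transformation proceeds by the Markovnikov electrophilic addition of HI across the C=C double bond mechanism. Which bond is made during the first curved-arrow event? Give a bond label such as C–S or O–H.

C–H

Step 1: Protonation of the alkene by HI: the π bond acts as the nucleophile and picks up H⁺, giving the more stable (Markovnikov) secondary carbocation. The H–I bond breaks heterolytically, releasing I⁻.
The bond formed in this step is the C–H bond.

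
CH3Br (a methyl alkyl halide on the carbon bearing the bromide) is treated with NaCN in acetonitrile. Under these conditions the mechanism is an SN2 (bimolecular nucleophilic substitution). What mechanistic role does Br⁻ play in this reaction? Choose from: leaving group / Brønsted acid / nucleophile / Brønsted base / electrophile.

leaving group

Step 1: Backside attack by CN⁻ on the carbon bearing the bromide: the new C–C bond forms as the C–Br bond breaks, with Walden inversion at carbon.
Br⁻ departs with both electrons of the breaking σ-bond — that is the definition of a leaving group.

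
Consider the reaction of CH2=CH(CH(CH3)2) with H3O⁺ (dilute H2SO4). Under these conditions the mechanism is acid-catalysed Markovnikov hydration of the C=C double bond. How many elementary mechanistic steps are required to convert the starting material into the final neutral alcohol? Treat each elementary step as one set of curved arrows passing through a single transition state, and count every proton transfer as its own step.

Step 1: Protonation of the alkene by H3O⁺: the π bond acts as the nucleophile and picks up H⁺, giving the more stable (Markovnikov) secondary carbocation. H2O is released.
Step 2: A hydride (H with its bonding pair) migrates from the adjacent isopropyl carbon to the cationic centre — a 1,2-hydride shift — upgrading the secondary cation to a tertiary one.
Step 3: Nucleophilic capture of the cation by H2O produces the protonated alcohol (an oxonium ion).
Step 4: Proton transfer from the O–H of the oxonium ion to H2O completes the catalytic cycle and yields the alcohol.
Total: 4 elementary steps.

4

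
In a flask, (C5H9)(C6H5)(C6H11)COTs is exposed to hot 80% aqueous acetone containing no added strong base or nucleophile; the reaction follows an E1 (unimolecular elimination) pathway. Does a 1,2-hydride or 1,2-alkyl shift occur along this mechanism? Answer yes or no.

no

The first-formed carbocation is tertiary.
No single 1,2-shift to an adjacent carbon would produce a more-substituted cation than the one already present, so no rearrangement occurs.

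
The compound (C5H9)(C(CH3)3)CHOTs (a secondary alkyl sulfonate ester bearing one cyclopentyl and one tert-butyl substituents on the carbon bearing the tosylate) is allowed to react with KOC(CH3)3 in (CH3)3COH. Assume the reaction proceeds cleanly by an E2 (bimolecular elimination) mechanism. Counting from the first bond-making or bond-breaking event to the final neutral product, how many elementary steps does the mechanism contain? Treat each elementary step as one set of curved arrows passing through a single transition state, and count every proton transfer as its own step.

Step 1: In one step, (CH3)3CO⁻ pulls off a β-proton, the C–O bond cleaves, and a C=C double bond forms between the α- and β-carbons (E2, anti elimination).
Total: 1 elementary step.

1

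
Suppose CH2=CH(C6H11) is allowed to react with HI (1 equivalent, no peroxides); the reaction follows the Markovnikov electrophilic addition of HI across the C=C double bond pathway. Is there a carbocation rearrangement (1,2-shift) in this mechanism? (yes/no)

The first-formed carbocation is secondary.
The adjacent cyclohexyl carbon already bears 2 other carbon substituents and has a hydrogen to migrate; after a 1,2-hydride shift from that carbon the positive charge sits on a tertiary centre.
Tertiary is more stable than secondary, so the shift occurs.

yes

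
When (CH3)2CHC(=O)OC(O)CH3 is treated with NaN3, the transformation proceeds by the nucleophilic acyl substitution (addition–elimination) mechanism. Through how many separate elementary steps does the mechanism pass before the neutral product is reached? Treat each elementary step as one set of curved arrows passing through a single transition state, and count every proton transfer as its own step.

Step 1: N3⁻ adds to the carbonyl carbon; the C=O π electrons shift onto oxygen and a tetrahedral alkoxide intermediate forms.
Step 2: Elimination step: re-formation of the carbonyl π bond drives out CH3CO2⁻, giving the new acyl compound.
Total: 2 elementary steps.

2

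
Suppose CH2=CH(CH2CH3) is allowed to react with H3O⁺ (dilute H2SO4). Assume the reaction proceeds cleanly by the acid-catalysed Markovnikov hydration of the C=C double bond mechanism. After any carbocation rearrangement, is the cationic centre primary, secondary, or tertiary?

secondary

Step 1: Electrophilic addition begins with the π(C=C) electrons forming a bond to the proton of H3O⁺. Following Markovnikov's rule, the resulting cation is secondary. H2O is released.
No single 1,2-shift to an adjacent carbon would give a more-substituted cation, so no rearrangement occurs.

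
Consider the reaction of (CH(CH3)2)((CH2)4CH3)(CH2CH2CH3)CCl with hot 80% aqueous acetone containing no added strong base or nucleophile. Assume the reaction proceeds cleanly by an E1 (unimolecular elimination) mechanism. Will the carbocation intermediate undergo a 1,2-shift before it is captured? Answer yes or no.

The first-formed carbocation is tertiary.
No single 1,2-shift to an adjacent carbon would produce a more-substituted cation than the one already present, so no rearrangement occurs.

no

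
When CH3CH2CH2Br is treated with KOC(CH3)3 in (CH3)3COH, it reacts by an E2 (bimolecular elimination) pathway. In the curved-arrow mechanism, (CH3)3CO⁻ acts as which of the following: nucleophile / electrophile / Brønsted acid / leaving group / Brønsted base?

Brønsted base

Step 1: The strong base (CH3)3CO⁻ removes a β-hydrogen; in the same concerted event the electrons of the breaking C–H bond form the new π(C=C) bond and the C–Br σ-bond breaks, expelling Br⁻. Anti-periplanar geometry; one transition state.
(CH3)3CO⁻ accepts a proton in a proton-transfer step — a Brønsted base.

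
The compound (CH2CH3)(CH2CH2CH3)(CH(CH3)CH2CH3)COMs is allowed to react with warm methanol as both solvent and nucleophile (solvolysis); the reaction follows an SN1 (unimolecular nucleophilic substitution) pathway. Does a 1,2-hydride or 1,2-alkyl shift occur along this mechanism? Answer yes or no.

no

The first-formed carbocation is tertiary.
No single 1,2-shift to an adjacent carbon would produce a more-substituted cation than the one already present, so no rearrangement occurs.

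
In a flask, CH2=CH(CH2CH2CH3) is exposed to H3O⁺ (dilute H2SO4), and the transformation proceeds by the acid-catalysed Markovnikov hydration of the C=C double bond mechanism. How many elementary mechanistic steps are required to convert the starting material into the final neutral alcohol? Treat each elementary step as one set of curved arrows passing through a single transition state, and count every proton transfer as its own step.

Step 1: Protonation of the alkene by H3O⁺: the π bond acts as the nucleophile and picks up H⁺, giving the more stable (Markovnikov) secondary carbocation. H2O is released.
(No 1,2-shift: no single shift to an adjacent carbon would give a more stable cation.)
Step 2: Nucleophilic capture of the cation by H2O produces the protonated alcohol (an oxonium ion).
Step 3: H2O removes a proton from the oxonium oxygen, regenerating H3O⁺ and giving the neutral alcohol.
Total: 3 elementary steps.

3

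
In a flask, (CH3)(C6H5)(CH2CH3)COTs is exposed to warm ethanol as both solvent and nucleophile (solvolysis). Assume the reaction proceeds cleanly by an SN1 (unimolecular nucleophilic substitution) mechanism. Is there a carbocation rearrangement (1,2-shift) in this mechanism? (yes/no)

no

The first-formed carbocation is tertiary.
No single 1,2-shift to an adjacent carbon would produce a more-substituted cation than the one already present, so no rearrangement occurs.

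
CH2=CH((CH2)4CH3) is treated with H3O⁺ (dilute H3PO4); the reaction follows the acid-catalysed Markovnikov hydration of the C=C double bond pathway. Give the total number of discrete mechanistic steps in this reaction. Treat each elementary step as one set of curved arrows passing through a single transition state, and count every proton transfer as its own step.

Step 1: Electrophilic addition begins with the π(C=C) electrons forming a bond to the proton of H3O⁺. Following Markovnikov's rule, the resulting cation is secondary. H2O is released.
(No 1,2-shift: no single shift to an adjacent carbon would give a more stable cation.)
Step 2: Water acts as the nucleophile: an oxygen lone pair bonds to the cationic carbon, giving an oxonium-ion intermediate.
Step 3: H2O removes a proton from the oxonium oxygen, regenerating H3O⁺ and giving the neutral alcohol.
Total: 3 elementary steps.

3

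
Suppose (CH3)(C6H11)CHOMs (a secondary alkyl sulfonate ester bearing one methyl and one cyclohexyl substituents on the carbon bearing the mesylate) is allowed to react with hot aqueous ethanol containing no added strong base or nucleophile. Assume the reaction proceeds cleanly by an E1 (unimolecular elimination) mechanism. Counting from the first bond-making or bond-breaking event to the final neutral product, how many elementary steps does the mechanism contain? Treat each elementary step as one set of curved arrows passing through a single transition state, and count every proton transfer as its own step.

Step 1: Rate-determining heterolysis of the C–O bond gives MsO⁻ and a secondary carbocation.
Step 2: A hydride (H with its bonding pair) migrates from the adjacent cyclohexyl carbon to the cationic centre — a 1,2-hydride shift — upgrading the secondary cation to a tertiary one.
Step 3: A water (or ethanol) molecule (solvent) deprotonates a β-carbon; as the C–H bond breaks, those electrons form the new alkene π bond.
Total: 3 elementary steps.

3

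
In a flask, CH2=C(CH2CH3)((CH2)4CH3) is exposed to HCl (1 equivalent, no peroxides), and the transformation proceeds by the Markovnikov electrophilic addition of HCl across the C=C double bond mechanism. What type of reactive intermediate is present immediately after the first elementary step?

tertiary carbocation

Step 1: The π electrons of the C=C bond attack a proton of HCl; Markovnikov addition places the new C–H on the less-substituted alkene carbon, so the positive charge ends up on the more-substituted carbon — a tertiary carbocation. The H–Cl bond breaks heterolytically, releasing Cl⁻.
After step 1 the species present is a tertiary carbocation.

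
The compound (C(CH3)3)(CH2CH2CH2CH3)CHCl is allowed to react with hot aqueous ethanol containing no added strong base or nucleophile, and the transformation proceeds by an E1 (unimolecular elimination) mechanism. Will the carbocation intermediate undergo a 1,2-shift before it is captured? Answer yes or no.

yes

The first-formed carbocation is secondary.
The adjacent tert-butyl carbon has no hydrogen but bears methyl groups; migration of one methyl with its bonding pair (a 1,2-methyl shift) places the charge on a tertiary centre.
Tertiary is more stable than secondary, so the shift occurs.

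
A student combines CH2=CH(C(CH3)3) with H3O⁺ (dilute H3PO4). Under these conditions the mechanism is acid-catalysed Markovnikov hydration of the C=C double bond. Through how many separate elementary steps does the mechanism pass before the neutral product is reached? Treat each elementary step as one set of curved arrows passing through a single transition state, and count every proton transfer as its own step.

4

Step 1: The π electrons of the C=C bond attack a proton of H3O⁺; Markovnikov addition places the new C–H on the less-substituted alkene carbon, so the positive charge ends up on the more-substituted carbon — a secondary carbocation. H2O is released.
Step 2: A 1,2-methyl shift from the adjacent tert-butyl carbon moves the positive charge from the secondary centre to an adjacent carbon, generating a more stable tertiary carbocation.
Step 3: Water acts as the nucleophile: an oxygen lone pair bonds to the cationic carbon, giving an oxonium-ion intermediate.
Step 4: Proton transfer from the O–H of the oxonium ion to H2O completes the catalytic cycle and yields the alcohol.
Total: 4 elementary steps.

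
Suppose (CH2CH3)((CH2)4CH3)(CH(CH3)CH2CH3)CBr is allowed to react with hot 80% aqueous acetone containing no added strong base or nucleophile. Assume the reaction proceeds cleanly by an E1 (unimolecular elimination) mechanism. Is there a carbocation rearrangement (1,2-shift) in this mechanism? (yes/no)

The first-formed carbocation is tertiary.
No single 1,2-shift to an adjacent carbon would produce a more-substituted cation than the one already present, so no rearrangement occurs.

no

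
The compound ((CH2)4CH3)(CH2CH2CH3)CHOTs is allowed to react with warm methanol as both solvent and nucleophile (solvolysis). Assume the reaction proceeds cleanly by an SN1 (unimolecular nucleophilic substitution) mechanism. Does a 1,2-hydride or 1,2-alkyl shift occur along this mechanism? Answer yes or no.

The first-formed carbocation is secondary.
No single 1,2-shift to an adjacent carbon would produce a more-substituted cation than the one already present, so no rearrangement occurs.

no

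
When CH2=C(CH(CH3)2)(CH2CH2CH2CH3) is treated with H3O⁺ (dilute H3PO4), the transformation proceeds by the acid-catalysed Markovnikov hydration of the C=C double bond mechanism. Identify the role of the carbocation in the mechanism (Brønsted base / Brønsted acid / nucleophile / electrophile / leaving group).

Step 2: Water acts as the nucleophile: an oxygen lone pair bonds to the cationic carbon, giving an oxonium-ion intermediate.
The carbocation accepts an electron pair into an empty or π* orbital — it is the electrophile.

electrophile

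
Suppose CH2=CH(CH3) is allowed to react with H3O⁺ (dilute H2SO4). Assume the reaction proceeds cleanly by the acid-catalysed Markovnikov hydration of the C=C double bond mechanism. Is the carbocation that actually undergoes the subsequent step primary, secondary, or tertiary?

Step 1: Electrophilic addition begins with the π(C=C) electrons forming a bond to the proton of H3O⁺. Following Markovnikov's rule, the resulting cation is secondary. H2O is released.
No single 1,2-shift to an adjacent carbon would give a more-substituted cation, so no rearrangement occurs.

secondary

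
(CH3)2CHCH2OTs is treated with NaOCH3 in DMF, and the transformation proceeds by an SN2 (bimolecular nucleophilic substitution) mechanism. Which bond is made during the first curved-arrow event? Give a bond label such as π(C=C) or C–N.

Step 1: Backside attack by CH3O⁻ on the carbon bearing the tosylate: the new C–O bond forms as the C–O bond breaks, with Walden inversion at carbon.
The bond formed in this step is the C–O bond.

C–O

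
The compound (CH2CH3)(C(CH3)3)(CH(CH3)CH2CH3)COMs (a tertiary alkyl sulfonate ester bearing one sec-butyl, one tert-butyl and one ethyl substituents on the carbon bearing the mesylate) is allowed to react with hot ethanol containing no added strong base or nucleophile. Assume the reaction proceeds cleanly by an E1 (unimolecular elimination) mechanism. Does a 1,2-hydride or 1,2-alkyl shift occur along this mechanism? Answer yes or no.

no

The first-formed carbocation is tertiary.
No single 1,2-shift to an adjacent carbon would produce a more-substituted cation than the one already present, so no rearrangement occurs.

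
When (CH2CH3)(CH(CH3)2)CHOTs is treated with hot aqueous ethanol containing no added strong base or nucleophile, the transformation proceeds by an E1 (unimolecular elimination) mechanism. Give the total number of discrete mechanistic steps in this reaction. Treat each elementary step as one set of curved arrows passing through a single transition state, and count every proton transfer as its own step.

Step 1: Ionisation: the C–O σ-bond cleaves heterolytically; both bonding electrons depart with TsO⁻, leaving a secondary carbocation at the α-carbon.
Step 2: A hydride (H with its bonding pair) migrates from the adjacent isopropyl carbon to the cationic centre — a 1,2-hydride shift — upgrading the secondary cation to a tertiary one.
Step 3: A water (or ethanol) molecule (solvent) deprotonates a β-carbon; as the C–H bond breaks, those electrons form the new alkene π bond.
Total: 3 elementary steps.

3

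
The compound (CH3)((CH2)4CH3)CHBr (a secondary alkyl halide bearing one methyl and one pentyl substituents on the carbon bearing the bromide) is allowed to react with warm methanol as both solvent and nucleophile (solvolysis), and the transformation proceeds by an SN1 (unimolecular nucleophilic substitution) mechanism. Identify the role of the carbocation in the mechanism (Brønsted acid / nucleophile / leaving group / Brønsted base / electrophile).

electrophile

Step 2: Nucleophilic capture: the oxygen of CH3OH bonds to the cationic carbon, producing an oxonium-ion intermediate.
The carbocation accepts an electron pair into an empty or π* orbital — it is the electrophile.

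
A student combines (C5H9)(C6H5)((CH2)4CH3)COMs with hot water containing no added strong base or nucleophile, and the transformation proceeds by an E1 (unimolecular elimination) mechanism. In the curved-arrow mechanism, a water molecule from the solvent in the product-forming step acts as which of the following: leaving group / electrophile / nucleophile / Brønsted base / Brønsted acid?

Step 2: A water molecule (solvent) deprotonates a β-carbon; as the C–H bond breaks, those electrons form the new alkene π bond.
A water molecule from the solvent in the product-forming step accepts a proton in a proton-transfer step — a Brønsted base.

Brønsted base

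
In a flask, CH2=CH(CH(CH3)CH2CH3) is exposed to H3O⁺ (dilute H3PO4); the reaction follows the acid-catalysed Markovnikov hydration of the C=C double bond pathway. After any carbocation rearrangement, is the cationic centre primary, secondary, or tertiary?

Step 1: The π electrons of the C=C bond attack a proton of H3O⁺; Markovnikov addition places the new C–H on the less-substituted alkene carbon, so the positive charge ends up on the more-substituted carbon — a secondary carbocation. H2O is released.
Step 2: Carbocation rearrangement: a 1,2-hydride shift from the adjacent sec-butyl carbon converts the initially-formed secondary cation into the more stable tertiary cation.
The cation rearranges from secondary to tertiary via a 1,2-hydride shift from the adjacent sec-butyl carbon; the tertiary cation is what reacts next.

tertiary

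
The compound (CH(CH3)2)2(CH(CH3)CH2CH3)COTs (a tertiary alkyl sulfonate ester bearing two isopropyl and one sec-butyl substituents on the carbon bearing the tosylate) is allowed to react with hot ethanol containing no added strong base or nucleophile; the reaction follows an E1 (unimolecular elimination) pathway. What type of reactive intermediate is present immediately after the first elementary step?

tertiary carbocation

Step 1: Rate-determining heterolysis of the C–O bond gives TsO⁻ and a tertiary carbocation.
After step 1 the species present is a tertiary carbocation.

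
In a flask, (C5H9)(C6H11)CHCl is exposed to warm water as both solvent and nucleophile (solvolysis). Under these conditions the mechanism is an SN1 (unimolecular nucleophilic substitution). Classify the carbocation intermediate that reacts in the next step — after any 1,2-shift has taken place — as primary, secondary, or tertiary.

tertiary

Step 1: The C–Cl bond breaks with both electrons going to the chloride; Cl⁻ leaves and a secondary carbocation remains.
Step 2: Carbocation rearrangement: a 1,2-hydride shift from the adjacent cyclopentyl carbon converts the initially-formed secondary cation into the more stable tertiary cation.
The cation rearranges from secondary to tertiary via a 1,2-hydride shift from the adjacent cyclopentyl carbon; the tertiary cation is what reacts next.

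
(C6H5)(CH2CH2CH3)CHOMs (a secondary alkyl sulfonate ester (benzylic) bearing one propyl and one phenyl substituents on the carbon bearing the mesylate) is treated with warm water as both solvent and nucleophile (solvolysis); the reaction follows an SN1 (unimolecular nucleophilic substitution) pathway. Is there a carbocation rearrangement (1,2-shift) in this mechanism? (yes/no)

The first-formed carbocation is secondary.
No single 1,2-shift to an adjacent carbon would produce a more-substituted cation than the one already present, so no rearrangement occurs.

no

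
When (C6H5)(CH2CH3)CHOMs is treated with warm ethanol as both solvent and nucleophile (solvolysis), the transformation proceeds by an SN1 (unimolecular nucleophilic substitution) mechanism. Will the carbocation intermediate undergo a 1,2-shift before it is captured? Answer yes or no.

no

The first-formed carbocation is secondary.
No single 1,2-shift to an adjacent carbon would produce a more-substituted cation than the one already present, so no rearrangement occurs.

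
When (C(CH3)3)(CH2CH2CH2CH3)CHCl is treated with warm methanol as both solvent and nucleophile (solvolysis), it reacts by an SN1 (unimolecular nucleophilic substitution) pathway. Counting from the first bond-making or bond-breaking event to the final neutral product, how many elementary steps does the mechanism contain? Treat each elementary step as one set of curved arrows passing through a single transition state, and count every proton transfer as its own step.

4

Step 1: Rate-determining heterolysis of the C–Cl bond gives Cl⁻ and a secondary carbocation.
Step 2: Carbocation rearrangement: a 1,2-methyl shift from the adjacent tert-butyl carbon converts the initially-formed secondary cation into the more stable tertiary cation.
Step 3: Nucleophilic capture: the oxygen of CH3OH bonds to the cationic carbon, producing an oxonium-ion intermediate.
Step 4: Deprotonation of the oxonium oxygen by solvent methanol yields the neutral ether.
Total: 4 elementary steps.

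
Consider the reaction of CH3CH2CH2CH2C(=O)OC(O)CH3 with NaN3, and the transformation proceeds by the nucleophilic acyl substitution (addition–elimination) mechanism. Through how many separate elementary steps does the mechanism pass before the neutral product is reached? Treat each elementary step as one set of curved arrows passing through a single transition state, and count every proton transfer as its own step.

2

Step 1: Nucleophilic addition of N3⁻ to the acyl carbon breaks the π(C=O) bond and yields a tetrahedral, anionic intermediate.
Step 2: Elimination step: re-formation of the carbonyl π bond drives out CH3CO2⁻, giving the new acyl compound.
Total: 2 elementary steps.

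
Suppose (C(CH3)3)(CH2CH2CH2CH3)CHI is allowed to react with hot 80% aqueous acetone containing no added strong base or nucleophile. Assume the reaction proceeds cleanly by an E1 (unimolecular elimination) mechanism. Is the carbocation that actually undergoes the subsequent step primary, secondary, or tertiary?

tertiary

Step 1: Ionisation: the C–I σ-bond cleaves heterolytically; both bonding electrons depart with I⁻, leaving a secondary carbocation at the α-carbon.
Step 2: A 1,2-methyl shift from the adjacent tert-butyl carbon moves the positive charge from the secondary centre to an adjacent carbon, generating a more stable tertiary carbocation.
The cation rearranges from secondary to tertiary via a 1,2-methyl shift from the adjacent tert-butyl carbon; the tertiary cation is what reacts next.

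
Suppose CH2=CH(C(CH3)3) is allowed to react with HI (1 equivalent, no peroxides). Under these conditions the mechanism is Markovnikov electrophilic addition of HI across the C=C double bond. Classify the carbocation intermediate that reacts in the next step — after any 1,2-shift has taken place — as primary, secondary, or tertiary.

tertiary

Step 1: Electrophilic addition begins with the π(C=C) electrons forming a bond to the proton of HI. Following Markovnikov's rule, the resulting cation is secondary. The H–I bond breaks heterolytically, releasing I⁻.
Step 2: Carbocation rearrangement: a 1,2-methyl shift from the adjacent tert-butyl carbon converts the initially-formed secondary cation into the more stable tertiary cation.
The cation rearranges from secondary to tertiary via a 1,2-methyl shift from the adjacent tert-butyl carbon; the tertiary cation is what reacts next.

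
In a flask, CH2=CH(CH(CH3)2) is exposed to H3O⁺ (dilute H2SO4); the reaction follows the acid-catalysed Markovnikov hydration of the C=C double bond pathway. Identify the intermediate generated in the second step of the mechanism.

Step 1: The π electrons of the C=C bond attack a proton of H3O⁺; Markovnikov addition places the new C–H on the less-substituted alkene carbon, so the positive charge ends up on the more-substituted carbon — a secondary carbocation. H2O is released.
Step 2: A hydride (H with its bonding pair) migrates from the adjacent isopropyl carbon to the cationic centre — a 1,2-hydride shift — upgrading the secondary cation to a tertiary one.
After step 2 the species present is a tertiary carbocation.

tertiary carbocation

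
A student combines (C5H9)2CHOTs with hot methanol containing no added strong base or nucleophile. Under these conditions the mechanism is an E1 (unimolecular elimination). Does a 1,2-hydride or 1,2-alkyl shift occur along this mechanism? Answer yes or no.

yes

The first-formed carbocation is secondary.
The adjacent cyclopentyl carbon already bears 2 other carbon substituents and has a hydrogen to migrate; after a 1,2-hydride shift from that carbon the positive charge sits on a tertiary centre.
Tertiary is more stable than secondary, so the shift occurs.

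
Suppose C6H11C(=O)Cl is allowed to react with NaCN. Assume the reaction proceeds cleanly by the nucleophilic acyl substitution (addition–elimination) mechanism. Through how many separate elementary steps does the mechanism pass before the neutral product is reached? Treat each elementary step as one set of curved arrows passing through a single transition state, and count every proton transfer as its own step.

Step 1: Nucleophilic addition of CN⁻ to the acyl carbon breaks the π(C=O) bond and yields a tetrahedral, anionic intermediate.
Step 2: Collapse of the tetrahedral intermediate: the alkoxide oxygen pushes its lone pair back to re-form C=O while Cl⁻ leaves.
Total: 2 elementary steps.

2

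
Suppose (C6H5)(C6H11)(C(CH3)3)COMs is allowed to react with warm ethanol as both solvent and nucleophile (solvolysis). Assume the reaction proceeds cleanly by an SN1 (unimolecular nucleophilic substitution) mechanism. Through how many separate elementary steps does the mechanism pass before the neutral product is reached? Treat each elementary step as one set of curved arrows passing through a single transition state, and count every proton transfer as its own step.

3

Step 1: Rate-determining heterolysis of the C–O bond gives MsO⁻ and a tertiary carbocation.
(No 1,2-shift: no single shift to an adjacent carbon would give a more stable cation.)
Step 2: A lone pair on the oxygen of CH3CH2OH attacks the carbocation, forming a new C–O σ-bond and an oxonium ion.
Step 3: A second solvent molecule removes the proton on oxygen, giving the neutral ether product.
Total: 3 elementary steps.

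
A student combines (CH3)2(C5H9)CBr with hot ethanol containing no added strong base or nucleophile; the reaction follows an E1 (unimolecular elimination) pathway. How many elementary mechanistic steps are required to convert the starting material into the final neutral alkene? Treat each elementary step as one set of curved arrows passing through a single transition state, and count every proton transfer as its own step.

2

Step 1: Ionisation: the C–Br σ-bond cleaves heterolytically; both bonding electrons depart with Br⁻, leaving a tertiary carbocation at the α-carbon.
(No 1,2-shift: no single shift to an adjacent carbon would give a more stable cation.)
Step 2: Loss of a β-proton to an ethanol molecule of the solvent: the C–H bonding pair collapses toward the cationic carbon to form the C=C π bond, yielding the alkene.
Total: 2 elementary steps.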